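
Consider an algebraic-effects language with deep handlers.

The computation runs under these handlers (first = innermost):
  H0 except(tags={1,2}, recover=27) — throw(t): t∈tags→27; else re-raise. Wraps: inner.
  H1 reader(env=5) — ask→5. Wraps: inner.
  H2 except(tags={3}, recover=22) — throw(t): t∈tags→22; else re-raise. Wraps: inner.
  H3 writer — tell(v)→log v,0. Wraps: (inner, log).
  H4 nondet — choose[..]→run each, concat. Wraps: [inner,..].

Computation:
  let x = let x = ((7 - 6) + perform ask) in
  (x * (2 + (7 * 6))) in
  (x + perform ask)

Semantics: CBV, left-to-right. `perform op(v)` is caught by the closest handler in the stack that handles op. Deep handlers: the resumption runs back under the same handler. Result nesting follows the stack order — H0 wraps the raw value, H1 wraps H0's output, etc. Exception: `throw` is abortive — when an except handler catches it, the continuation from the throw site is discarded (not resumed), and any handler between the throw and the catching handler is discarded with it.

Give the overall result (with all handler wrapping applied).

Working:
ask @ H1 ⇒ 5
ask @ H1 ⇒ 5
H0 returns 269
H1 returns 269
H2 returns 269
H3 returns (269, ())
H4 returns [(269, ())]
= [(269, ())]

Answer: [(269, ())]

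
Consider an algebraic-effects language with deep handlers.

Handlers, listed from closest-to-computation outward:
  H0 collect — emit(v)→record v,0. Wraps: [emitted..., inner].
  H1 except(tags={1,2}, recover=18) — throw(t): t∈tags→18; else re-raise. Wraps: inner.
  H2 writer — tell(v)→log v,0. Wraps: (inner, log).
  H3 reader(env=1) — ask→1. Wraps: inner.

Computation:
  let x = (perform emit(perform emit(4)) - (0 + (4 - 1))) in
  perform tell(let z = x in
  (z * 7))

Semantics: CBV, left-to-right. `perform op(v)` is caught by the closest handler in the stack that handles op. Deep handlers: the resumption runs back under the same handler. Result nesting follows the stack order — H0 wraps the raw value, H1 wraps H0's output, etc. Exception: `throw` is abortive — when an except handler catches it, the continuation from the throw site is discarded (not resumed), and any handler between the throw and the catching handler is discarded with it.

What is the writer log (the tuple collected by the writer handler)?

Answer: (-21)

Working:
emit(4) @ H0 ⇒ out+=4
emit(0) @ H0 ⇒ out+=0
tell(-21) @ H2 ⇒ log+=-21
H0 returns [4, 0, 0]
H1 returns [4, 0, 0]
H2 returns ([4, 0, 0], (-21))
H3 returns ([4, 0, 0], (-21))
= ([4, 0, 0], (-21))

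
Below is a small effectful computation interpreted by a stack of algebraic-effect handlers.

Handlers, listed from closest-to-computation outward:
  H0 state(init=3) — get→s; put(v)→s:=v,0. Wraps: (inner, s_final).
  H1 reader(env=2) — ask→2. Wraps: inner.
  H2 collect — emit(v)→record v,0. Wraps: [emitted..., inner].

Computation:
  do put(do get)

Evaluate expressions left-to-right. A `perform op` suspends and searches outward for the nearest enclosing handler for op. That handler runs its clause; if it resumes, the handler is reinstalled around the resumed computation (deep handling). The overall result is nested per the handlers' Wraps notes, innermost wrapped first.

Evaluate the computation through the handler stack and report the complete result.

Working:
get @ H0 ⇒ 3
put(3) @ H0 ⇒ s:=3
H0 returns (0, 3)
H1 returns (0, 3)
H2 returns [(0, 3)]
= [(0, 3)]

Answer: [(0, 3)]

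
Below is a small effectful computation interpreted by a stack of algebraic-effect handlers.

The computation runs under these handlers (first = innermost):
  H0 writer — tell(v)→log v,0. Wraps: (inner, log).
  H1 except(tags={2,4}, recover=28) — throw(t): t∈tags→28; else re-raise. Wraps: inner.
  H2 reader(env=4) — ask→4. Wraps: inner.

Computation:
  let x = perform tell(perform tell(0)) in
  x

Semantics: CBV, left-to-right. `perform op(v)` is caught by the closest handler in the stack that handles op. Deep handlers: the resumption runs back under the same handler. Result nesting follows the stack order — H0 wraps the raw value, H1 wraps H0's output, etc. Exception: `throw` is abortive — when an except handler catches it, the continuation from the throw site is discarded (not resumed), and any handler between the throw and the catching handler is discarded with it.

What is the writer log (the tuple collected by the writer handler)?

Answer: (0, 0)

Evaluation trace:
tell(0) @ H0 ⇒ log+=0
tell(0) @ H0 ⇒ log+=0
H0 returns (0, (0, 0))
H1 returns (0, (0, 0))
H2 returns (0, (0, 0))
= (0, (0, 0))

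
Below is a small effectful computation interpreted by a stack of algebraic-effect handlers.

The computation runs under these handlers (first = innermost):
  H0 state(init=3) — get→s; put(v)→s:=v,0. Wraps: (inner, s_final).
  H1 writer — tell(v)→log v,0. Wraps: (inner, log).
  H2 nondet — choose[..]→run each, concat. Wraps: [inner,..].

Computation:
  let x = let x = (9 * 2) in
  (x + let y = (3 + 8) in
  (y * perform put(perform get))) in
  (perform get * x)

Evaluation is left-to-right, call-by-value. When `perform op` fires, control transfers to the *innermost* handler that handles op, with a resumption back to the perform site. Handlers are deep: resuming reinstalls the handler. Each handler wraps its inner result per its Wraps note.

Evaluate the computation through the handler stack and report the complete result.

Step-by-step:
get @ H0 ⇒ 3
put(3) @ H0 ⇒ s:=3
get @ H0 ⇒ 3
H0 returns (54, 3)
H1 returns ((54, 3), ())
H2 returns [((54, 3), ())]
= [((54, 3), ())]

Answer: [((54, 3), ())]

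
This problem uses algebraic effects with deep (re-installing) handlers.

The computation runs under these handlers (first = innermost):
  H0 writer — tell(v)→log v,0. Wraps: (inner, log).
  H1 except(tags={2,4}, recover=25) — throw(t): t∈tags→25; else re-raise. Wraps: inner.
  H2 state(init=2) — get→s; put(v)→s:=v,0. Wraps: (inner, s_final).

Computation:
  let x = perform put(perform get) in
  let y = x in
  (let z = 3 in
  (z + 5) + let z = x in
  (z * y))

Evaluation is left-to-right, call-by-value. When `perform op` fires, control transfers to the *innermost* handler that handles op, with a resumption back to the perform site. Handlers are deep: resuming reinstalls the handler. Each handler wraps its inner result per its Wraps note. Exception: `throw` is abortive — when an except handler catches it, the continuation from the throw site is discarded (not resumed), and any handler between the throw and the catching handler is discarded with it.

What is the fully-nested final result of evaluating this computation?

Answer: ((8, ()), 2)

Evaluation trace:
get @ H2 ⇒ 2
put(2) @ H2 ⇒ s:=2
H0 returns (8, ())
H1 returns (8, ())
H2 returns ((8, ()), 2)
= ((8, ()), 2)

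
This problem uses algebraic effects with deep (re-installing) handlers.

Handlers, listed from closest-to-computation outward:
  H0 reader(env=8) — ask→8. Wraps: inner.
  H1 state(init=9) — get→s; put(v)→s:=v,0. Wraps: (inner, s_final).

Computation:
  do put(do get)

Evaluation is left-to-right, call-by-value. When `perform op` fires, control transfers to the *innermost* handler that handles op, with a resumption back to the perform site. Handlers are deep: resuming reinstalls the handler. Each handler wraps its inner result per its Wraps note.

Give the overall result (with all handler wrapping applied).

Answer: (0, 9)

Working:
get @ H1 ⇒ 9
put(9) @ H1 ⇒ s:=9
H0 returns 0
H1 returns (0, 9)
= (0, 9)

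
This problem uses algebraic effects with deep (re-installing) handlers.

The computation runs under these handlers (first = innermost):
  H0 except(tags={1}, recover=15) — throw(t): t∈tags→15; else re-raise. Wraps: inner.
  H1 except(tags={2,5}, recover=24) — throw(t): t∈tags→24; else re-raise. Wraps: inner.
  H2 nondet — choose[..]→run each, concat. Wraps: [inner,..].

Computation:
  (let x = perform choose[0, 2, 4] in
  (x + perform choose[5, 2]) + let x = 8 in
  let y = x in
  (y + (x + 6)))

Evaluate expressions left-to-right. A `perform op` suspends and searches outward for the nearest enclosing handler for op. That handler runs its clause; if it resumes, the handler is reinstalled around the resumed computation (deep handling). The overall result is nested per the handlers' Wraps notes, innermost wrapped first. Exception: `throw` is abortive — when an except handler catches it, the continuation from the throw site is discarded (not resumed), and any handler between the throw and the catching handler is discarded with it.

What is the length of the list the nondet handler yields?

Answer: 6

Working:
choose[0, 2, 4] @ H2
  branch[0] choose=0:
    choose[5, 2] @ H2
      branch[0] choose=5:
        H0 returns 27
        H1 returns 27
        H2 returns [27]
      branch[1] choose=2:
        H0 returns 24
        H1 returns 24
        H2 returns [24]
  branch[1] choose=2:
    choose[5, 2] @ H2
      branch[0] choose=5:
        H0 returns 29
        H1 returns 29
        H2 returns [29]
      branch[1] choose=2:
        H0 returns 26
        H1 returns 26
        H2 returns [26]
  branch[2] choose=4:
    choose[5, 2] @ H2
      branch[0] choose=5:
        H0 returns 31
        H1 returns 31
        H2 returns [31]
      branch[1] choose=2:
        H0 returns 28
        H1 returns 28
        H2 returns [28]
= [27, 24, 29, 26, 31, 28]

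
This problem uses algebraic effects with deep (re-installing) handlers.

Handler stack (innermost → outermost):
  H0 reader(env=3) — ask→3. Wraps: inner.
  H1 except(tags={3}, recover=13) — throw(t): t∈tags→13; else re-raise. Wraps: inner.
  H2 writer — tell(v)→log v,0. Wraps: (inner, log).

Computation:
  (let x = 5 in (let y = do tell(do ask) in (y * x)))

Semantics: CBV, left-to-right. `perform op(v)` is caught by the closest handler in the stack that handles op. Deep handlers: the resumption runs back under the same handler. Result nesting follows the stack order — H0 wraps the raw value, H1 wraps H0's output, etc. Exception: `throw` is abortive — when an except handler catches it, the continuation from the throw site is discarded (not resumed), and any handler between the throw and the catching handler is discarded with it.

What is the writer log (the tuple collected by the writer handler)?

Step-by-step:
ask @ H0 ⇒ 3
tell(3) @ H2 ⇒ log+=3
H0 returns 0
H1 returns 0
H2 returns (0, (3))
= (0, (3))

Answer: (3)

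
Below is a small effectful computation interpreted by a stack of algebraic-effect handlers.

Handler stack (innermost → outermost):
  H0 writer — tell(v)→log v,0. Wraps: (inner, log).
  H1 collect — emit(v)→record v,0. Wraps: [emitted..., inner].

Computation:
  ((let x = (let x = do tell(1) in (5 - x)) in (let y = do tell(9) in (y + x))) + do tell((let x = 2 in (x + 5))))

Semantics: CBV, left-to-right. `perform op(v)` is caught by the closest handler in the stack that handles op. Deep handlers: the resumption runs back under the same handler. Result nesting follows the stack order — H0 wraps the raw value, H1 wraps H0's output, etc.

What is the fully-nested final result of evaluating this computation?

Working:
tell(1) @ H0 ⇒ log+=1
tell(9) @ H0 ⇒ log+=9
tell(7) @ H0 ⇒ log+=7
H0 returns (5, (1, 9, 7))
H1 returns [(5, (1, 9, 7))]
= [(5, (1, 9, 7))]

Answer: [(5, (1, 9, 7))]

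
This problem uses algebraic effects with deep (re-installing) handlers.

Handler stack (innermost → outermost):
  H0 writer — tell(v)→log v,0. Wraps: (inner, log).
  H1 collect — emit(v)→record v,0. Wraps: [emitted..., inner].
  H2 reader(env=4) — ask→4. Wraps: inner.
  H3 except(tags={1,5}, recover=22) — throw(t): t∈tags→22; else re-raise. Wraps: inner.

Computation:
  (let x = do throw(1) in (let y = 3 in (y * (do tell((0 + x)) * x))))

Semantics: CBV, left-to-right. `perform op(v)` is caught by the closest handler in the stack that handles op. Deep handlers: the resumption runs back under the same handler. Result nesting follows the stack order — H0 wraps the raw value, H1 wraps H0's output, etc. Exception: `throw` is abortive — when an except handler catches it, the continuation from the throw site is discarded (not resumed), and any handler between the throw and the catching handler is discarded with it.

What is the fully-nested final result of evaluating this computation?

Answer: 22

Step-by-step:
throw(1) @ H3 caught ⇒ 22
= 22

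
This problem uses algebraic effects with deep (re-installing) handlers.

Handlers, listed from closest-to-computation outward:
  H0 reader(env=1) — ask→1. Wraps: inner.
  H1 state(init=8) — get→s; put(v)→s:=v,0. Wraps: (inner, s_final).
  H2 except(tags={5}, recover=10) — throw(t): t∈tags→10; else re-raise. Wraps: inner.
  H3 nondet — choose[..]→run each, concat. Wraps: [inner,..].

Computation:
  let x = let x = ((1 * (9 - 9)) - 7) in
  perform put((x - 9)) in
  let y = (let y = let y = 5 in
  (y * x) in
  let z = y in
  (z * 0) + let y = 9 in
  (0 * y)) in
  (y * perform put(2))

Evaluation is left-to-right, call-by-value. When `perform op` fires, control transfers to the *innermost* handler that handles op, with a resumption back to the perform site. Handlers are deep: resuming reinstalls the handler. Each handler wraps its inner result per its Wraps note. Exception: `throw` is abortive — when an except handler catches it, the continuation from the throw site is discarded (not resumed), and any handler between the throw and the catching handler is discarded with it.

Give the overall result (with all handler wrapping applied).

Answer: [(0, 2)]

Working:
put(-16) @ H1 ⇒ s:=-16
put(2) @ H1 ⇒ s:=2
H0 returns 0
H1 returns (0, 2)
H2 returns (0, 2)
H3 returns [(0, 2)]
= [(0, 2)]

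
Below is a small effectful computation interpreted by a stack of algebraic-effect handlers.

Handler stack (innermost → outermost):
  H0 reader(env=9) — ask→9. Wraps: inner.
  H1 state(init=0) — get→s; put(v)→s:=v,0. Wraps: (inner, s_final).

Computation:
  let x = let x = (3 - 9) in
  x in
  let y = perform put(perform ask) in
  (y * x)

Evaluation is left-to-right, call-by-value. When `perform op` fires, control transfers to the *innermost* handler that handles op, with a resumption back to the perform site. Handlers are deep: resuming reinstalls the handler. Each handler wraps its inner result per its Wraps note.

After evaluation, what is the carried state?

Answer: 9

Working:
ask @ H0 ⇒ 9
put(9) @ H1 ⇒ s:=9
H0 returns 0
H1 returns (0, 9)
= (0, 9)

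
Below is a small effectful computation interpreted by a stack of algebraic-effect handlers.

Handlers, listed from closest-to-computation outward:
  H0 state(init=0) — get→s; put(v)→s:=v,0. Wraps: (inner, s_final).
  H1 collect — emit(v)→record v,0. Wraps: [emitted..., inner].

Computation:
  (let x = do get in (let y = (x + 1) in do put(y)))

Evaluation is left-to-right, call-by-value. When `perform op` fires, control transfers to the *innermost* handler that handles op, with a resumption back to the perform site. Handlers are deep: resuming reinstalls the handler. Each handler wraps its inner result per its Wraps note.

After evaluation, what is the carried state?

Evaluation trace:
get @ H0 ⇒ 0
put(1) @ H0 ⇒ s:=1
H0 returns (0, 1)
H1 returns [(0, 1)]
= [(0, 1)]

Answer: 1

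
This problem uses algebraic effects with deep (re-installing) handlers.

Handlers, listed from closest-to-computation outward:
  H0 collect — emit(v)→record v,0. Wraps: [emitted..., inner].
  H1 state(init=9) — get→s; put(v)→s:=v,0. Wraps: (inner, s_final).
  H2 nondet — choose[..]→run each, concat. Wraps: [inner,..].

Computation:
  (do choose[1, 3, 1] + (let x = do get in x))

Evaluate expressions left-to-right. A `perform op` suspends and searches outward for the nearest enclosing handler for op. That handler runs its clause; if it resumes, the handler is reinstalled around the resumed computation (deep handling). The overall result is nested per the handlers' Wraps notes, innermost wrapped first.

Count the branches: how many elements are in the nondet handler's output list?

Answer: 3

Step-by-step:
choose[1, 3, 1] @ H2
  branch[0] choose=1:
    get @ H1 ⇒ 9
    H0 returns [10]
    H1 returns ([10], 9)
    H2 returns [([10], 9)]
  branch[1] choose=3:
    get @ H1 ⇒ 9
    H0 returns [12]
    H1 returns ([12], 9)
    H2 returns [([12], 9)]
  branch[2] choose=1:
    get @ H1 ⇒ 9
    H0 returns [10]
    H1 returns ([10], 9)
    H2 returns [([10], 9)]
= [([10], 9), ([12], 9), ([10], 9)]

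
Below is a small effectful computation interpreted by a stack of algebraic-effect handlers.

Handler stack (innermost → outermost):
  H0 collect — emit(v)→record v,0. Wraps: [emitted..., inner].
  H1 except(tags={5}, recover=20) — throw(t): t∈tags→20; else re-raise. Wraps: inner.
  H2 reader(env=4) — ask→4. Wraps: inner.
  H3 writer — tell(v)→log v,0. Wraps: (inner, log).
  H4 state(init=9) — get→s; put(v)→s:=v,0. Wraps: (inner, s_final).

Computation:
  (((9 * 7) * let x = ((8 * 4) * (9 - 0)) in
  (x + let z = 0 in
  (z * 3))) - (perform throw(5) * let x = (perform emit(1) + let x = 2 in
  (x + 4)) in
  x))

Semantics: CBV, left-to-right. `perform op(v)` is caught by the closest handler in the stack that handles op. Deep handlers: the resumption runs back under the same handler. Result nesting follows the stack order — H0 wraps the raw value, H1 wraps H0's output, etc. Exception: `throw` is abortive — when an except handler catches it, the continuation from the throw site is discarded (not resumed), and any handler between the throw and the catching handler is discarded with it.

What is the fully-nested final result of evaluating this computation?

Answer: ((20, ()), 9)

Working:
throw(5) @ H1 caught ⇒ 20
H2 returns 20
H3 returns (20, ())
H4 returns ((20, ()), 9)
= ((20, ()), 9)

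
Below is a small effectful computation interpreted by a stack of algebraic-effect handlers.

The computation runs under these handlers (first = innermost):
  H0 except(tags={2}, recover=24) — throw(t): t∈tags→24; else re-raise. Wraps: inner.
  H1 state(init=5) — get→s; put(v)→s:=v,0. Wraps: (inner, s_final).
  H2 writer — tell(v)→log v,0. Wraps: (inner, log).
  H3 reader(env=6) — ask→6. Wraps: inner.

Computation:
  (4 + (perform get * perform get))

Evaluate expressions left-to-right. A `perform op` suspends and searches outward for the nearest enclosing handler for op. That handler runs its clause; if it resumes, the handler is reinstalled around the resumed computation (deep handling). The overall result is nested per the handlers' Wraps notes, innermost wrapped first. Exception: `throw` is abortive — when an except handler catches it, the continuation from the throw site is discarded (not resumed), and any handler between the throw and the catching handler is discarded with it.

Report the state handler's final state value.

Working:
get @ H1 ⇒ 5
get @ H1 ⇒ 5
H0 returns 29
H1 returns (29, 5)
H2 returns ((29, 5), ())
H3 returns ((29, 5), ())
= ((29, 5), ())

Answer: 5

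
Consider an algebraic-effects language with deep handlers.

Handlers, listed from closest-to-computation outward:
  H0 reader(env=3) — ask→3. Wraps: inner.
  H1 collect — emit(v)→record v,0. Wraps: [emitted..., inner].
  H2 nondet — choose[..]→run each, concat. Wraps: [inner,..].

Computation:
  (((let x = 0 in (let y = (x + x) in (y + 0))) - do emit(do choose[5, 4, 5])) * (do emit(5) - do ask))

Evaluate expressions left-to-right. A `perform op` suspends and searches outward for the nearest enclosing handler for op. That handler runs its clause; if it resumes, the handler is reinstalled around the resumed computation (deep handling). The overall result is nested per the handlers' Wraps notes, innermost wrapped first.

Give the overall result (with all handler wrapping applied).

Working:
choose[5, 4, 5] @ H2
  branch[0] choose=5:
    emit(5) @ H1 ⇒ out+=5
    emit(5) @ H1 ⇒ out+=5
    ask @ H0 ⇒ 3
    H0 returns 0
    H1 returns [5, 5, 0]
    H2 returns [[5, 5, 0]]
  branch[1] choose=4:
    emit(4) @ H1 ⇒ out+=4
    emit(5) @ H1 ⇒ out+=5
    ask @ H0 ⇒ 3
    H0 returns 0
    H1 returns [4, 5, 0]
    H2 returns [[4, 5, 0]]
  branch[2] choose=5:
    emit(5) @ H1 ⇒ out+=5
    emit(5) @ H1 ⇒ out+=5
    ask @ H0 ⇒ 3
    H0 returns 0
    H1 returns [5, 5, 0]
    H2 returns [[5, 5, 0]]
= [[5, 5, 0], [4, 5, 0], [5, 5, 0]]

Answer: [[5, 5, 0], [4, 5, 0], [5, 5, 0]]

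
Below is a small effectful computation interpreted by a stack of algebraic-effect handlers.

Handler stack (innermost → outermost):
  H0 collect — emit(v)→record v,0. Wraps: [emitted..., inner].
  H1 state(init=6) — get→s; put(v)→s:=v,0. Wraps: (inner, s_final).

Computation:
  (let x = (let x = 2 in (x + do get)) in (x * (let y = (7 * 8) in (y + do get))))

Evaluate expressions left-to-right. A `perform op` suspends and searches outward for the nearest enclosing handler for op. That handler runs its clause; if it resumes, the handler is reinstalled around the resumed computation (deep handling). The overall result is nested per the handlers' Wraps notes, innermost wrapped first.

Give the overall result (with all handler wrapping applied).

Answer: ([496], 6)

Evaluation trace:
get @ H1 ⇒ 6
get @ H1 ⇒ 6
H0 returns [496]
H1 returns ([496], 6)
= ([496], 6)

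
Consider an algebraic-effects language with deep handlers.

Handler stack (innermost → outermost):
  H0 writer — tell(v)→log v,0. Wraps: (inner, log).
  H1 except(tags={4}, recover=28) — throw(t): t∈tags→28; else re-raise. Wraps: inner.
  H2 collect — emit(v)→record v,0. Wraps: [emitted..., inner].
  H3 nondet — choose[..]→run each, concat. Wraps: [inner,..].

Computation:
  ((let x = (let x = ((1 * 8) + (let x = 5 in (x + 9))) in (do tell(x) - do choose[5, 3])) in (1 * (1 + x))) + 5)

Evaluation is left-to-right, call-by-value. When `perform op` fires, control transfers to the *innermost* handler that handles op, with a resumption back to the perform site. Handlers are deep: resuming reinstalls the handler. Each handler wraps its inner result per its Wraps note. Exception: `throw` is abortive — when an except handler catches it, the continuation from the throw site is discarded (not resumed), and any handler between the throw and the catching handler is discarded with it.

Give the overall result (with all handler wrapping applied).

Working:
tell(22) @ H0 ⇒ log+=22
choose[5, 3] @ H3
  branch[0] choose=5:
    H0 returns (1, (22))
    H1 returns (1, (22))
    H2 returns [(1, (22))]
    H3 returns [[(1, (22))]]
  branch[1] choose=3:
    H0 returns (3, (22))
    H1 returns (3, (22))
    H2 returns [(3, (22))]
    H3 returns [[(3, (22))]]
= [[(1, (22))], [(3, (22))]]

Answer: [[(1, (22))], [(3, (22))]]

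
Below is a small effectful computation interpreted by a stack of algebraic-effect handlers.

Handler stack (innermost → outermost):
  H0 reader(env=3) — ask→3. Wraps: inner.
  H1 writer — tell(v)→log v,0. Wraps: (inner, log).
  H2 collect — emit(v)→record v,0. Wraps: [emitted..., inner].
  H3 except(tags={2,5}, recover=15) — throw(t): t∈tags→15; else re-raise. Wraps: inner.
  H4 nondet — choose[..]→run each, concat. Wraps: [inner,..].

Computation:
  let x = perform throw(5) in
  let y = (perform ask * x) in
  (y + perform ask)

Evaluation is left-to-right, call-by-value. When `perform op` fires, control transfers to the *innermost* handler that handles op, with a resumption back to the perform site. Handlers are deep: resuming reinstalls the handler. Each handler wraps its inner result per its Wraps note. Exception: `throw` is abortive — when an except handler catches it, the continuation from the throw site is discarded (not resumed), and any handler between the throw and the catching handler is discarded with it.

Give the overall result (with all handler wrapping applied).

Answer: [15]

Working:
throw(5) @ H3 caught ⇒ 15
H4 returns [15]
= [15]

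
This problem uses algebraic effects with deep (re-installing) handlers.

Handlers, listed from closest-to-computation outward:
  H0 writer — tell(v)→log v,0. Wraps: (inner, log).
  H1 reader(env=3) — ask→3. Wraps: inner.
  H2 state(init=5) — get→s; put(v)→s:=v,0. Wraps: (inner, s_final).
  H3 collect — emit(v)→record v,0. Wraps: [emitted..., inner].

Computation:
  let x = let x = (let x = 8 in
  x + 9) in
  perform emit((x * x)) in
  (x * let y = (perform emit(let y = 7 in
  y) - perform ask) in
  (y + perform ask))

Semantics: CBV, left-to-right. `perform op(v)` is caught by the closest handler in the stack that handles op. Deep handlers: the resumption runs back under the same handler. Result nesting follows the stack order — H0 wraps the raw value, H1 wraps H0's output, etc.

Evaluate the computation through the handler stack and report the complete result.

Step-by-step:
emit(289) @ H3 ⇒ out+=289
emit(7) @ H3 ⇒ out+=7
ask @ H1 ⇒ 3
ask @ H1 ⇒ 3
H0 returns (0, ())
H1 returns (0, ())
H2 returns ((0, ()), 5)
H3 returns [289, 7, ((0, ()), 5)]
= [289, 7, ((0, ()), 5)]

Answer: [289, 7, ((0, ()), 5)]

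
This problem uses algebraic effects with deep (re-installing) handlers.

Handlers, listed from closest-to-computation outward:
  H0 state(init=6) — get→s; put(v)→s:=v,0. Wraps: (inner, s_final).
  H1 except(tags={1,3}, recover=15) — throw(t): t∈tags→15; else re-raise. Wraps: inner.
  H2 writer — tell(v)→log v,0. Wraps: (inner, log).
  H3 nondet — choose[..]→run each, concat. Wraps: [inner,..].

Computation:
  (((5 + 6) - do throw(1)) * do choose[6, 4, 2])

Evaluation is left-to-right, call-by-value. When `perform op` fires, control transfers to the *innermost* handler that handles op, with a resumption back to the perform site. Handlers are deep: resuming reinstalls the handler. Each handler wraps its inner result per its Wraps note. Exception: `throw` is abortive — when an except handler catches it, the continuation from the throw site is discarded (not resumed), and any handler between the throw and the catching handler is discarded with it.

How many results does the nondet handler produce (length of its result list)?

Evaluation trace:
throw(1) @ H1 caught ⇒ 15
H2 returns (15, ())
H3 returns [(15, ())]
= [(15, ())]

Answer: 1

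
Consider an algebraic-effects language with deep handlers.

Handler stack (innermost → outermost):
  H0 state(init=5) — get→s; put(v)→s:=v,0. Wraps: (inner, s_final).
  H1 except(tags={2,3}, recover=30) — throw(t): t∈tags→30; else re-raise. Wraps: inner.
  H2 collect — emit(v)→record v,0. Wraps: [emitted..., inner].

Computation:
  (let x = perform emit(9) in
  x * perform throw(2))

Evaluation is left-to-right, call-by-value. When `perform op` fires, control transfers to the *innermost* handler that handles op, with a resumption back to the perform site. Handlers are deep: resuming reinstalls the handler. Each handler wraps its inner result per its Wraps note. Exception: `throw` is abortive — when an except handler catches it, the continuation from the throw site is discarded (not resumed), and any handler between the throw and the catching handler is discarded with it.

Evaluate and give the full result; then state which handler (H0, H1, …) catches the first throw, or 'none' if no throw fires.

Evaluation trace:
emit(9) @ H2 ⇒ out+=9
throw(2) @ H1 caught ⇒ 30
H2 returns [9, 30]
= [9, 30]

Answer: [9, 30] ; first throw caught by: H1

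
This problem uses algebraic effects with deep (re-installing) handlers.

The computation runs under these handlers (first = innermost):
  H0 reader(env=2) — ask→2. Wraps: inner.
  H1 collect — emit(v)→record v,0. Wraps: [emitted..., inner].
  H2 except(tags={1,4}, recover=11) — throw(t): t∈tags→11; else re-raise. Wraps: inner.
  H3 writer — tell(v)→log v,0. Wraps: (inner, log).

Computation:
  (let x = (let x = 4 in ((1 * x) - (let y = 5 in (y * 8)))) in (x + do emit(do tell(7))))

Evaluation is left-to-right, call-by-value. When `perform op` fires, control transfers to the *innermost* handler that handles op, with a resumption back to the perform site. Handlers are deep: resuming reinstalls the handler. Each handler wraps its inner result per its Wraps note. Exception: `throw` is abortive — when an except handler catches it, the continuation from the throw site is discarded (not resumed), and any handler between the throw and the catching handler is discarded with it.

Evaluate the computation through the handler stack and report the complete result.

Evaluation trace:
tell(7) @ H3 ⇒ log+=7
emit(0) @ H1 ⇒ out+=0
H0 returns -36
H1 returns [0, -36]
H2 returns [0, -36]
H3 returns ([0, -36], (7))
= ([0, -36], (7))

Answer: ([0, -36], (7))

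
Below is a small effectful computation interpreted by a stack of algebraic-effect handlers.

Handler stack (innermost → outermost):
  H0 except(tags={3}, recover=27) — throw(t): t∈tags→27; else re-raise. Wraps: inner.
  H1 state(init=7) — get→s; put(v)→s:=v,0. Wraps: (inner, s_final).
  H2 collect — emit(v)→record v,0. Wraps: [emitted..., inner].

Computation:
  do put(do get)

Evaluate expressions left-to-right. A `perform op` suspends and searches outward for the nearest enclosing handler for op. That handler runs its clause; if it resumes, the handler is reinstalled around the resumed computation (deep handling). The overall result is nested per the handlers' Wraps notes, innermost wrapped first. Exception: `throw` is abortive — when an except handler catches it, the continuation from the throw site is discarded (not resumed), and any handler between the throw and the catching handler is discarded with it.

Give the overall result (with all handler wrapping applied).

Answer: [(0, 7)]

Evaluation trace:
get @ H1 ⇒ 7
put(7) @ H1 ⇒ s:=7
H0 returns 0
H1 returns (0, 7)
H2 returns [(0, 7)]
= [(0, 7)]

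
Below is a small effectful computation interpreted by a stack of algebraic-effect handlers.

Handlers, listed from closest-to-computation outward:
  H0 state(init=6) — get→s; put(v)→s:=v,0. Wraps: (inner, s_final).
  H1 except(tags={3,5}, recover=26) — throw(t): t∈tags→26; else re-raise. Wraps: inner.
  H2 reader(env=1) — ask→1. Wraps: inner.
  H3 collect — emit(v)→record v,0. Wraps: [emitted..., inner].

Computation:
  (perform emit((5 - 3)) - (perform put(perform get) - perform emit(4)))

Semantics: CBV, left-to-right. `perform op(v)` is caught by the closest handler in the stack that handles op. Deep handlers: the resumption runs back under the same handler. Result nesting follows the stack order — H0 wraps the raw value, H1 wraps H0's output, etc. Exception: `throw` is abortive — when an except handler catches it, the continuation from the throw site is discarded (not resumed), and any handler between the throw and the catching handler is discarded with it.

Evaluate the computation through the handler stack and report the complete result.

Evaluation trace:
emit(2) @ H3 ⇒ out+=2
get @ H0 ⇒ 6
put(6) @ H0 ⇒ s:=6
emit(4) @ H3 ⇒ out+=4
H0 returns (0, 6)
H1 returns (0, 6)
H2 returns (0, 6)
H3 returns [2, 4, (0, 6)]
= [2, 4, (0, 6)]

Answer: [2, 4, (0, 6)]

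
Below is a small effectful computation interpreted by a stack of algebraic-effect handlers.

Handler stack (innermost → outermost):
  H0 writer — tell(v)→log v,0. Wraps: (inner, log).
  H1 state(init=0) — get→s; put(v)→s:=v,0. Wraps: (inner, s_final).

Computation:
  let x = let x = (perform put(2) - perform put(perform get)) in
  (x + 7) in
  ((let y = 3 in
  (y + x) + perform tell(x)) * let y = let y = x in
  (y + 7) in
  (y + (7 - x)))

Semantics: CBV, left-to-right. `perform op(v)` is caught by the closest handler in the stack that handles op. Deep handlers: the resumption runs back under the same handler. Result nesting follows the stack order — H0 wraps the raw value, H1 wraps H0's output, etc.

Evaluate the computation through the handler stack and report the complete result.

Evaluation trace:
put(2) @ H1 ⇒ s:=2
get @ H1 ⇒ 2
put(2) @ H1 ⇒ s:=2
tell(7) @ H0 ⇒ log+=7
H0 returns (140, (7))
H1 returns ((140, (7)), 2)
= ((140, (7)), 2)

Answer: ((140, (7)), 2)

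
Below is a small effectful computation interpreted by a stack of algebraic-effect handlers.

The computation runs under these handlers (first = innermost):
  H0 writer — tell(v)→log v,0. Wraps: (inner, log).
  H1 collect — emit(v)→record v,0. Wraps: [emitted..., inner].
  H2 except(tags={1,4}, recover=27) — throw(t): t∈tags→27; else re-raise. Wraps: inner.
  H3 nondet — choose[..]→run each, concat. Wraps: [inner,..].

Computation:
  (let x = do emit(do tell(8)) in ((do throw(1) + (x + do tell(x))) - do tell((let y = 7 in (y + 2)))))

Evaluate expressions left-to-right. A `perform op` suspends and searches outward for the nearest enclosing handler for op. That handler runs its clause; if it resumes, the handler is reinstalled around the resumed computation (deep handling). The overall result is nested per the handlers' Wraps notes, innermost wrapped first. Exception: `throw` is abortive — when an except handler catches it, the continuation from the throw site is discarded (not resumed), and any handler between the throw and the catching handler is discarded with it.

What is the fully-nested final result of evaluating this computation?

Step-by-step:
tell(8) @ H0 ⇒ log+=8
emit(0) @ H1 ⇒ out+=0
throw(1) @ H2 caught ⇒ 27
H3 returns [27]
= [27]

Answer: [27]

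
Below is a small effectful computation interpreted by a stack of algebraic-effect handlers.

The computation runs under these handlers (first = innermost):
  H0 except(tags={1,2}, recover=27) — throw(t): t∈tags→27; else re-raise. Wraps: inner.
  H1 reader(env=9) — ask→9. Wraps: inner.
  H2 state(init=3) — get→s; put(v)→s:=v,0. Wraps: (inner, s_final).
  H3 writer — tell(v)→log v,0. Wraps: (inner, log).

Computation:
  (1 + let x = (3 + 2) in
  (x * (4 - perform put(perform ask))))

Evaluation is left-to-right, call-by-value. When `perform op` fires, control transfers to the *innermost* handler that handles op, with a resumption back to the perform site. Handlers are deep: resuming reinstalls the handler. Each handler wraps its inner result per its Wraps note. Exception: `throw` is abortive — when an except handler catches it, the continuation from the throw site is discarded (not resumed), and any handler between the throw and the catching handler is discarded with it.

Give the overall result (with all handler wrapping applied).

Answer: ((21, 9), ())

Working:
ask @ H1 ⇒ 9
put(9) @ H2 ⇒ s:=9
H0 returns 21
H1 returns 21
H2 returns (21, 9)
H3 returns ((21, 9), ())
= ((21, 9), ())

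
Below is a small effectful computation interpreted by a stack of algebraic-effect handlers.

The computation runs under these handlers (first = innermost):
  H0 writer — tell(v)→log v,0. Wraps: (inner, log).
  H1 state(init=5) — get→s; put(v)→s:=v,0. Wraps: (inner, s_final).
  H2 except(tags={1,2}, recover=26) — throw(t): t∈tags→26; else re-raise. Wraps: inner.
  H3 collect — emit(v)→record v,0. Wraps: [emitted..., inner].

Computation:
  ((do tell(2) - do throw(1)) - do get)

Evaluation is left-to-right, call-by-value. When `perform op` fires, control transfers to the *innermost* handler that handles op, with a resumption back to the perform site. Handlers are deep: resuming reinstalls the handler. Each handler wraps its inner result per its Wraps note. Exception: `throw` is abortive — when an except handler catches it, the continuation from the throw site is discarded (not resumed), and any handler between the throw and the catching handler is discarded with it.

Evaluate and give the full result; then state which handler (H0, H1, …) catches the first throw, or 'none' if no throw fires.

Answer: [26] ; first throw caught by: H2

Step-by-step:
tell(2) @ H0 ⇒ log+=2
throw(1) @ H2 caught ⇒ 26
H3 returns [26]
= [26]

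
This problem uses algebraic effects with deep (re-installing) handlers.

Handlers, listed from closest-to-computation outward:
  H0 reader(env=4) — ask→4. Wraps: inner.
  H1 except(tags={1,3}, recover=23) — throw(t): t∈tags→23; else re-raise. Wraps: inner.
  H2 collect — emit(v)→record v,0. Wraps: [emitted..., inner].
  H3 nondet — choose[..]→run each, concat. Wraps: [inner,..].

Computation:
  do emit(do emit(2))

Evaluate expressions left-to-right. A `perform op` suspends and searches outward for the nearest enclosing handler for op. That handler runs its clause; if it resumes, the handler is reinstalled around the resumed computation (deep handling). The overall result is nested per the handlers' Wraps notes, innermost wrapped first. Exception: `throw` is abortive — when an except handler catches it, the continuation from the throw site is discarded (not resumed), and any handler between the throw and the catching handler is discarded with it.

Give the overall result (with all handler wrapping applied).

Step-by-step:
emit(2) @ H2 ⇒ out+=2
emit(0) @ H2 ⇒ out+=0
H0 returns 0
H1 returns 0
H2 returns [2, 0, 0]
H3 returns [[2, 0, 0]]
= [[2, 0, 0]]

Answer: [[2, 0, 0]]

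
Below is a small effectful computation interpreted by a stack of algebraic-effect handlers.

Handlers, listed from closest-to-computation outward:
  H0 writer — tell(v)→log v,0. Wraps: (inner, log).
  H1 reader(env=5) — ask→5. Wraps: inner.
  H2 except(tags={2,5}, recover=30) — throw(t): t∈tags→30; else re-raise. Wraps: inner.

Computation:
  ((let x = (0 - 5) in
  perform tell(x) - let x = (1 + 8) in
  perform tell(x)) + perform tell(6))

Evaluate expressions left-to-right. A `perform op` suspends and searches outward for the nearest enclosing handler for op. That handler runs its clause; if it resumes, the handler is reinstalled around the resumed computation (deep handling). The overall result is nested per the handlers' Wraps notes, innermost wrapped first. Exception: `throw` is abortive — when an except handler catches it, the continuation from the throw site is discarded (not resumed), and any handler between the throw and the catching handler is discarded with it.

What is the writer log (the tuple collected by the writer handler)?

Step-by-step:
tell(-5) @ H0 ⇒ log+=-5
tell(9) @ H0 ⇒ log+=9
tell(6) @ H0 ⇒ log+=6
H0 returns (0, (-5, 9, 6))
H1 returns (0, (-5, 9, 6))
H2 returns (0, (-5, 9, 6))
= (0, (-5, 9, 6))

Answer: (-5, 9, 6)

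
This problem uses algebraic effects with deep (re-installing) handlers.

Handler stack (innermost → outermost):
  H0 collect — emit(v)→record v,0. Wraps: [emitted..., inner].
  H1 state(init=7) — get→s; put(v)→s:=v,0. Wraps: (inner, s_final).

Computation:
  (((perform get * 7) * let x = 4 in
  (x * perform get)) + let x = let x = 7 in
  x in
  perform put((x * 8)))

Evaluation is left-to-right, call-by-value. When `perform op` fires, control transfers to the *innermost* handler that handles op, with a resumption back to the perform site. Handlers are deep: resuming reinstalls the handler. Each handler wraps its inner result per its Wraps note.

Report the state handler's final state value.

Evaluation trace:
get @ H1 ⇒ 7
get @ H1 ⇒ 7
put(56) @ H1 ⇒ s:=56
H0 returns [1372]
H1 returns ([1372], 56)
= ([1372], 56)

Answer: 56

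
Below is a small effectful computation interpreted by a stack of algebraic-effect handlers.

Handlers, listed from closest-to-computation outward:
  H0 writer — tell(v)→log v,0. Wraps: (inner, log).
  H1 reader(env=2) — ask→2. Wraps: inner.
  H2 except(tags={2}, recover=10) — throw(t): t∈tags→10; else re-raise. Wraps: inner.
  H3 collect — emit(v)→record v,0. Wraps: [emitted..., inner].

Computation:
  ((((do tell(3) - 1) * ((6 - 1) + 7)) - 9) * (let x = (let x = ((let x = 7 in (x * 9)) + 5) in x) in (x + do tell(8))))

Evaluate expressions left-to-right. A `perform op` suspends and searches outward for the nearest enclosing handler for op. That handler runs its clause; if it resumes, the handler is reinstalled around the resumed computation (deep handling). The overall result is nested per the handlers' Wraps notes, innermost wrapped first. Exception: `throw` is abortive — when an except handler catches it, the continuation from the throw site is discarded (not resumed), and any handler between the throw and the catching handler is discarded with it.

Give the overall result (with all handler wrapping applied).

Step-by-step:
tell(3) @ H0 ⇒ log+=3
tell(8) @ H0 ⇒ log+=8
H0 returns (-1428, (3, 8))
H1 returns (-1428, (3, 8))
H2 returns (-1428, (3, 8))
H3 returns [(-1428, (3, 8))]
= [(-1428, (3, 8))]

Answer: [(-1428, (3, 8))]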